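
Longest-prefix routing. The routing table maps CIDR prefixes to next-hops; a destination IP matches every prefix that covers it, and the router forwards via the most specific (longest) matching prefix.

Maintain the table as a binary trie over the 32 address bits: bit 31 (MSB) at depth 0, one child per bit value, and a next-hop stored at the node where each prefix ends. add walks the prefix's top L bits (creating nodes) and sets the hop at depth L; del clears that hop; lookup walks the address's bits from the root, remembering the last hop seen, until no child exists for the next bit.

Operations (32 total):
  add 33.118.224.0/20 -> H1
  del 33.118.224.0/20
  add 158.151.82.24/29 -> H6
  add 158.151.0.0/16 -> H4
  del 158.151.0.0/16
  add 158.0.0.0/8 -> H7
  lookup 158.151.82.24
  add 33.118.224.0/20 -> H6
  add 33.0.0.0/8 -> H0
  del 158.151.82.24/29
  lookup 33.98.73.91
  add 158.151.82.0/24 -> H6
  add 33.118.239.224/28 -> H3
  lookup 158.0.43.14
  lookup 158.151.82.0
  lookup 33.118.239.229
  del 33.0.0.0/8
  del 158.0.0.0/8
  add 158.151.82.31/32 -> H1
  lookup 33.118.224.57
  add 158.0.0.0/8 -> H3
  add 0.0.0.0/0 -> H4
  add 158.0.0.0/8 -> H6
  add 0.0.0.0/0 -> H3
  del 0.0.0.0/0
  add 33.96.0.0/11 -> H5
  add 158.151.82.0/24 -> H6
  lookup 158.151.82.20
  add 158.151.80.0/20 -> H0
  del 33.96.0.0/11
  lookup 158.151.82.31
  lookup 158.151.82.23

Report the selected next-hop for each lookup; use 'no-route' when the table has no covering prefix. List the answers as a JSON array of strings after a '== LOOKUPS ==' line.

Apply in order:
  + 33.118.224.0/20 (H1) depth=20
  del 33.118.224.0/20 (clear depth 20)
  + 158.151.82.24/29 (H6) depth=29
  + 158.151.0.0/16 (H4) depth=16
  del 158.151.0.0/16 (clear depth 16)
  + 158.0.0.0/8 (H7) depth=8
  Q 158.151.82.24: descend 10011110100101110101001000011 ; hops seen [H7,H6] ; pick H6
  + 33.118.224.0/20 (H6) depth=20
  + 33.0.0.0/8 (H0) depth=8
  del 158.151.82.24/29 (clear depth 29)
  Q 33.98.73.91: descend 00100001011 ; hops seen [H0] ; pick H0
  + 158.151.82.0/24 (H6) depth=24
  + 33.118.239.224/28 (H3) depth=28
  Q 158.0.43.14: descend 10011110 ; hops seen [H7] ; pick H7
  Q 158.151.82.0: descend 100111101001011101010010000 ; hops seen [H7,H6] ; pick H6
  Q 33.118.239.229: descend 0010000101110110111011111110 ; hops seen [H0,H6,H3] ; pick H3
  del 33.0.0.0/8 (clear depth 8)
  del 158.0.0.0/8 (clear depth 8)
  + 158.151.82.31/32 (H1) depth=32
  Q 33.118.224.57: descend 00100001011101101110 ; hops seen [H6] ; pick H6
  + 158.0.0.0/8 (H3) depth=8
  + 0.0.0.0/0 (H4) depth=0
  + 158.0.0.0/8 (H6) depth=8
  + 0.0.0.0/0 (H3) depth=0
  del 0.0.0.0/0 (clear depth 0)
  + 33.96.0.0/11 (H5) depth=11
  + 158.151.82.0/24 (H6) depth=24
  Q 158.151.82.20: descend 1001111010010111010100100001 ; hops seen [H6,H6] ; pick H6
  + 158.151.80.0/20 (H0) depth=20
  del 33.96.0.0/11 (clear depth 11)
  Q 158.151.82.31: descend 10011110100101110101001000011111 ; hops seen [H6,H0,H6,H1] ; pick H1
  Q 158.151.82.23: descend 1001111010010111010100100001 ; hops seen [H6,H0,H6] ; pick H6

== LOOKUPS ==
["H6","H0","H7","H6","H3","H6","H6","H1","H6"]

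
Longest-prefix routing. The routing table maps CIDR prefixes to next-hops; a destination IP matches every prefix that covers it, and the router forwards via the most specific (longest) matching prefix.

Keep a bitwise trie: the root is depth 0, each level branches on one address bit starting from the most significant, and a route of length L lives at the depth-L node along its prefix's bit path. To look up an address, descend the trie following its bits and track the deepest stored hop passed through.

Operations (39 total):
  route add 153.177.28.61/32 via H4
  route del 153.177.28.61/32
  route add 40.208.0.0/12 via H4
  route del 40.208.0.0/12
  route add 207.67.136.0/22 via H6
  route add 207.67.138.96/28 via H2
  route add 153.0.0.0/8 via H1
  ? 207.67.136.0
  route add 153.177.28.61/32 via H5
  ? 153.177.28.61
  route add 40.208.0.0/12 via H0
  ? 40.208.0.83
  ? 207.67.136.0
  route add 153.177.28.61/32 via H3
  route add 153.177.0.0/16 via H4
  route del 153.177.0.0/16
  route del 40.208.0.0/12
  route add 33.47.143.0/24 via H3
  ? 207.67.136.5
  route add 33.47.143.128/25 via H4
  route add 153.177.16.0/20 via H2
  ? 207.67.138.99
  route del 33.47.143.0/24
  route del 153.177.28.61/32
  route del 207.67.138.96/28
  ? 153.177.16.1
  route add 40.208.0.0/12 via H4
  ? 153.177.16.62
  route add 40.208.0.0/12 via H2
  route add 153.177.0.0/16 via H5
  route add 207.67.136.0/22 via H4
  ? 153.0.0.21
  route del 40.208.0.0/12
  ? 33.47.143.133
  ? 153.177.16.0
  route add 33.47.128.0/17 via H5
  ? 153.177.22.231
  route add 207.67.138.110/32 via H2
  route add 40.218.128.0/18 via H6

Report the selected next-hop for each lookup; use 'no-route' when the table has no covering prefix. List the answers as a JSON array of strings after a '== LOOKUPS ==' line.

Process each operation:
  + 153.177.28.61/32 (H4) depth=32
  del 153.177.28.61/32 (clear depth 32)
  + 40.208.0.0/12 (H4) depth=12
  del 40.208.0.0/12 (clear depth 12)
  + 207.67.136.0/22 (H6) depth=22
  + 207.67.138.96/28 (H2) depth=28
  + 153.0.0.0/8 (H1) depth=8
  lookup 207.67.136.0: bits 1100111101000011100010 walk d0:-→d1:-→d2:-→d3:-→d4:-→d5:-→d6:-→d7:-→d8:-→d9:-→d10:-→d11:-→d12:-→d13:-→d14:-→d15:-→d16:-→d17:-→d18:-→d19:-→d20:-→d21:-→d22:H6 -> H6
  + 153.177.28.61/32 (H5) depth=32
  lookup 153.177.28.61: bits 10011001101100010001110000111101 walk d0:-→d1:-→d2:-→d3:-→d4:-→d5:-→d6:-→d7:-→d8:H1→d9:-→d10:-→d11:-→d12:-→d13:-→d14:-→d15:-→d16:-→d17:-→d18:-→d19:-→d20:-→d21:-→d22:-→d23:-→d24:-→d25:-→d26:-→d27:-→d28:-→d29:-→d30:-→d31:-→d32:H5 -> H5
  + 40.208.0.0/12 (H0) depth=12
  lookup 40.208.0.83: bits 001010001101 walk d0:-→d1:-→d2:-→d3:-→d4:-→d5:-→d6:-→d7:-→d8:-→d9:-→d10:-→d11:-→d12:H0 -> H0
  lookup 207.67.136.0: bits 1100111101000011100010 walk d0:-→d1:-→d2:-→d3:-→d4:-→d5:-→d6:-→d7:-→d8:-→d9:-→d10:-→d11:-→d12:-→d13:-→d14:-→d15:-→d16:-→d17:-→d18:-→d19:-→d20:-→d21:-→d22:H6 -> H6
  + 153.177.28.61/32 (H3) depth=32
  + 153.177.0.0/16 (H4) depth=16
  del 153.177.0.0/16 (clear depth 16)
  del 40.208.0.0/12 (clear depth 12)
  + 33.47.143.0/24 (H3) depth=24
  lookup 207.67.136.5: bits 1100111101000011100010 walk d0:-→d1:-→d2:-→d3:-→d4:-→d5:-→d6:-→d7:-→d8:-→d9:-→d10:-→d11:-→d12:-→d13:-→d14:-→d15:-→d16:-→d17:-→d18:-→d19:-→d20:-→d21:-→d22:H6 -> H6
  + 33.47.143.128/25 (H4) depth=25
  + 153.177.16.0/20 (H2) depth=20
  lookup 207.67.138.99: bits 1100111101000011100010100110 walk d0:-→d1:-→d2:-→d3:-→d4:-→d5:-→d6:-→d7:-→d8:-→d9:-→d10:-→d11:-→d12:-→d13:-→d14:-→d15:-→d16:-→d17:-→d18:-→d19:-→d20:-→d21:-→d22:H6→d23:-→d24:-→d25:-→d26:-→d27:-→d28:H2 -> H2
  del 33.47.143.0/24 (clear depth 24)
  del 153.177.28.61/32 (clear depth 32)
  del 207.67.138.96/28 (clear depth 28)
  lookup 153.177.16.1: bits 10011001101100010001 walk d0:-→d1:-→d2:-→d3:-→d4:-→d5:-→d6:-→d7:-→d8:H1→d9:-→d10:-→d11:-→d12:-→d13:-→d14:-→d15:-→d16:-→d17:-→d18:-→d19:-→d20:H2 -> H2
  + 40.208.0.0/12 (H4) depth=12
  lookup 153.177.16.62: bits 10011001101100010001 walk d0:-→d1:-→d2:-→d3:-→d4:-→d5:-→d6:-→d7:-→d8:H1→d9:-→d10:-→d11:-→d12:-→d13:-→d14:-→d15:-→d16:-→d17:-→d18:-→d19:-→d20:H2 -> H2
  + 40.208.0.0/12 (H2) depth=12
  + 153.177.0.0/16 (H5) depth=16
  + 207.67.136.0/22 (H4) depth=22
  lookup 153.0.0.21: bits 10011001 walk d0:-→d1:-→d2:-→d3:-→d4:-→d5:-→d6:-→d7:-→d8:H1 -> H1
  del 40.208.0.0/12 (clear depth 12)
  lookup 33.47.143.133: bits 0010000100101111100011111 walk d0:-→d1:-→d2:-→d3:-→d4:-→d5:-→d6:-→d7:-→d8:-→d9:-→d10:-→d11:-→d12:-→d13:-→d14:-→d15:-→d16:-→d17:-→d18:-→d19:-→d20:-→d21:-→d22:-→d23:-→d24:-→d25:H4 -> H4
  lookup 153.177.16.0: bits 10011001101100010001 walk d0:-→d1:-→d2:-→d3:-→d4:-→d5:-→d6:-→d7:-→d8:H1→d9:-→d10:-→d11:-→d12:-→d13:-→d14:-→d15:-→d16:H5→d17:-→d18:-→d19:-→d20:H2 -> H2
  + 33.47.128.0/17 (H5) depth=17
  lookup 153.177.22.231: bits 10011001101100010001 walk d0:-→d1:-→d2:-→d3:-→d4:-→d5:-→d6:-→d7:-→d8:H1→d9:-→d10:-→d11:-→d12:-→d13:-→d14:-→d15:-→d16:H5→d17:-→d18:-→d19:-→d20:H2 -> H2
  + 207.67.138.110/32 (H2) depth=32
  + 40.218.128.0/18 (H6) depth=18

== LOOKUPS ==
["H6","H5","H0","H6","H6","H2","H2","H2","H1","H4","H2","H2"]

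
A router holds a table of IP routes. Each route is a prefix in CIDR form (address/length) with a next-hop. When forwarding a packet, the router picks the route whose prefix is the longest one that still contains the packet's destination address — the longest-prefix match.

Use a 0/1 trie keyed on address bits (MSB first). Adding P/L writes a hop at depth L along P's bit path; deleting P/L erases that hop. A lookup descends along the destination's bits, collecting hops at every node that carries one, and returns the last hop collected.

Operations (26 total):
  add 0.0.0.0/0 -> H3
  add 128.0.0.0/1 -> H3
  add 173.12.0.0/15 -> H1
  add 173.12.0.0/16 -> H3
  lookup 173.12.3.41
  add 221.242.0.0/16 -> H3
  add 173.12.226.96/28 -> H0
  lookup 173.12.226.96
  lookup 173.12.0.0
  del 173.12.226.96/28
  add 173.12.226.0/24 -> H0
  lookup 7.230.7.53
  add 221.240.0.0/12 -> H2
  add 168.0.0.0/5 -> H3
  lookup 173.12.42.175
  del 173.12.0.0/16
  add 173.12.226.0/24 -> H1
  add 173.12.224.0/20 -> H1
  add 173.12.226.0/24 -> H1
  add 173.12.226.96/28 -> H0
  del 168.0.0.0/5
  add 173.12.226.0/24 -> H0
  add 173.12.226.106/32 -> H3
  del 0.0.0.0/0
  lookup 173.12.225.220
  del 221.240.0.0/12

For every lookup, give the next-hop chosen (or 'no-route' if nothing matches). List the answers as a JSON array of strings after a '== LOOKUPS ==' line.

Trace:
  add 0.0.0.0/0 -> H3 at depth 0
  add 128.0.0.0/1 -> H3 at depth 1
  add 173.12.0.0/15 -> H1 at depth 15
  add 173.12.0.0/16 -> H3 at depth 16
  ? 173.12.3.41  path d0:H3→d1:H3→d2:-→d3:-→d4:-→d5:-→d6:-→d7:-→d8:-→d9:-→d10:-→d11:-→d12:-→d13:-→d14:-→d15:H1→d16:H3  best=H3
  add 221.242.0.0/16 -> H3 at depth 16
  add 173.12.226.96/28 -> H0 at depth 28
  ? 173.12.226.96  path d0:H3→d1:H3→d2:-→d3:-→d4:-→d5:-→d6:-→d7:-→d8:-→d9:-→d10:-→d11:-→d12:-→d13:-→d14:-→d15:H1→d16:H3→d17:-→d18:-→d19:-→d20:-→d21:-→d22:-→d23:-→d24:-→d25:-→d26:-→d27:-→d28:H0  best=H0
  ? 173.12.0.0  path d0:H3→d1:H3→d2:-→d3:-→d4:-→d5:-→d6:-→d7:-→d8:-→d9:-→d10:-→d11:-→d12:-→d13:-→d14:-→d15:H1→d16:H3  best=H3
  del 173.12.226.96/28 (clear depth 28)
  add 173.12.226.0/24 -> H0 at depth 24
  ? 7.230.7.53  path d0:H3  best=H3
  add 221.240.0.0/12 -> H2 at depth 12
  add 168.0.0.0/5 -> H3 at depth 5
  ? 173.12.42.175  path d0:H3→d1:H3→d2:-→d3:-→d4:-→d5:H3→d6:-→d7:-→d8:-→d9:-→d10:-→d11:-→d12:-→d13:-→d14:-→d15:H1→d16:H3  best=H3
  del 173.12.0.0/16 (clear depth 16)
  add 173.12.226.0/24 -> H1 at depth 24
  add 173.12.224.0/20 -> H1 at depth 20
  add 173.12.226.0/24 -> H1 at depth 24
  add 173.12.226.96/28 -> H0 at depth 28
  del 168.0.0.0/5 (clear depth 5)
  add 173.12.226.0/24 -> H0 at depth 24
  add 173.12.226.106/32 -> H3 at depth 32
  del 0.0.0.0/0 (clear depth 0)
  ? 173.12.225.220  path d0:-→d1:H3→d2:-→d3:-→d4:-→d5:-→d6:-→d7:-→d8:-→d9:-→d10:-→d11:-→d12:-→d13:-→d14:-→d15:H1→d16:-→d17:-→d18:-→d19:-→d20:H1→d21:-→d22:-  best=H1
  del 221.240.0.0/12 (clear depth 12)

== LOOKUPS ==
["H3","H0","H3","H3","H3","H1"]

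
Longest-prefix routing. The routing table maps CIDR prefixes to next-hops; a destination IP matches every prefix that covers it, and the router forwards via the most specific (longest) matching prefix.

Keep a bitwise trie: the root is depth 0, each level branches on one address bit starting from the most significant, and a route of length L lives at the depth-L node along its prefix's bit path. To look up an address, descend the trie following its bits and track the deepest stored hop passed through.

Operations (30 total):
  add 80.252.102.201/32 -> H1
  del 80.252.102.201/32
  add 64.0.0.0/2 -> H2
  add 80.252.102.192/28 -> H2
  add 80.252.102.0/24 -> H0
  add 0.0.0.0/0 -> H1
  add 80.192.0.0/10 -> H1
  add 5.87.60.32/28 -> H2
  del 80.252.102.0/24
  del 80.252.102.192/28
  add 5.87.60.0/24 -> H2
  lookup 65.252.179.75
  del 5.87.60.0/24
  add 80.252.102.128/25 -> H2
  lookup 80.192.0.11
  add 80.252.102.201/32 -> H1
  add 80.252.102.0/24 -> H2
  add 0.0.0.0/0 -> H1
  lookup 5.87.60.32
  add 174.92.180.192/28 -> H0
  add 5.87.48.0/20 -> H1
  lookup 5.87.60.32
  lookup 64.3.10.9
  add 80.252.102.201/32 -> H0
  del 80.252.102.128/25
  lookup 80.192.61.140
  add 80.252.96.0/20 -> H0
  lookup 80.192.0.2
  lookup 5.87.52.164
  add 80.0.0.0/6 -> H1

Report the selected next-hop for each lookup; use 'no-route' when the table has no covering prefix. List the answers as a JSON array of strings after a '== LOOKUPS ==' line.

Trace:
  + 80.252.102.201/32 (H1) depth=32
  del 80.252.102.201/32 (clear depth 32)
  + 64.0.0.0/2 (H2) depth=2
  + 80.252.102.192/28 (H2) depth=28
  + 80.252.102.0/24 (H0) depth=24
  + 0.0.0.0/0 (H1) depth=0
  + 80.192.0.0/10 (H1) depth=10
  + 5.87.60.32/28 (H2) depth=28
  del 80.252.102.0/24 (clear depth 24)
  del 80.252.102.192/28 (clear depth 28)
  + 5.87.60.0/24 (H2) depth=24
  lookup 65.252.179.75: bits 010 walk d0:H1→d1:-→d2:H2→d3:- -> H2
  del 5.87.60.0/24 (clear depth 24)
  + 80.252.102.128/25 (H2) depth=25
  lookup 80.192.0.11: bits 0101000011 walk d0:H1→d1:-→d2:H2→d3:-→d4:-→d5:-→d6:-→d7:-→d8:-→d9:-→d10:H1 -> H1
  + 80.252.102.201/32 (H1) depth=32
  + 80.252.102.0/24 (H2) depth=24
  + 0.0.0.0/0 (H1) depth=0
  lookup 5.87.60.32: bits 0000010101010111001111000010 walk d0:H1→d1:-→d2:-→d3:-→d4:-→d5:-→d6:-→d7:-→d8:-→d9:-→d10:-→d11:-→d12:-→d13:-→d14:-→d15:-→d16:-→d17:-→d18:-→d19:-→d20:-→d21:-→d22:-→d23:-→d24:-→d25:-→d26:-→d27:-→d28:H2 -> H2
  + 174.92.180.192/28 (H0) depth=28
  + 5.87.48.0/20 (H1) depth=20
  lookup 5.87.60.32: bits 0000010101010111001111000010 walk d0:H1→d1:-→d2:-→d3:-→d4:-→d5:-→d6:-→d7:-→d8:-→d9:-→d10:-→d11:-→d12:-→d13:-→d14:-→d15:-→d16:-→d17:-→d18:-→d19:-→d20:H1→d21:-→d22:-→d23:-→d24:-→d25:-→d26:-→d27:-→d28:H2 -> H2
  lookup 64.3.10.9: bits 010 walk d0:H1→d1:-→d2:H2→d3:- -> H2
  + 80.252.102.201/32 (H0) depth=32
  del 80.252.102.128/25 (clear depth 25)
  lookup 80.192.61.140: bits 0101000011 walk d0:H1→d1:-→d2:H2→d3:-→d4:-→d5:-→d6:-→d7:-→d8:-→d9:-→d10:H1 -> H1
  + 80.252.96.0/20 (H0) depth=20
  lookup 80.192.0.2: bits 0101000011 walk d0:H1→d1:-→d2:H2→d3:-→d4:-→d5:-→d6:-→d7:-→d8:-→d9:-→d10:H1 -> H1
  lookup 5.87.52.164: bits 00000101010101110011 walk d0:H1→d1:-→d2:-→d3:-→d4:-→d5:-→d6:-→d7:-→d8:-→d9:-→d10:-→d11:-→d12:-→d13:-→d14:-→d15:-→d16:-→d17:-→d18:-→d19:-→d20:H1 -> H1
  + 80.0.0.0/6 (H1) depth=6

== LOOKUPS ==
["H2","H1","H2","H2","H2","H1","H1","H1"]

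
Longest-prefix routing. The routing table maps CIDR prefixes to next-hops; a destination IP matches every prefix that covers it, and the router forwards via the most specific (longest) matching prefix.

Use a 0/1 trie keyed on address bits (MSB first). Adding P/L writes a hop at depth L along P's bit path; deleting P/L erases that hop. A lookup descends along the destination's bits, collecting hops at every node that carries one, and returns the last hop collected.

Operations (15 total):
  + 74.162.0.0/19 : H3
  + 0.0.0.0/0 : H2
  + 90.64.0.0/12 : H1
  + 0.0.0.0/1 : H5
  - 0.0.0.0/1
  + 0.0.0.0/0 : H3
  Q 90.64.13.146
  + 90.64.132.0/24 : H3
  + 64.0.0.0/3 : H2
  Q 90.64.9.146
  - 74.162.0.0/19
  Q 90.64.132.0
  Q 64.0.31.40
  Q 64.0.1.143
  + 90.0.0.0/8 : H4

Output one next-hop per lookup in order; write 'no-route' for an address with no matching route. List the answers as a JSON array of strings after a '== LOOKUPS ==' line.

Process each operation:
  + 74.162.0.0/19 (H3) depth=19
  + 0.0.0.0/0 (H2) depth=0
  + 90.64.0.0/12 (H1) depth=12
  + 0.0.0.0/1 (H5) depth=1
  del 0.0.0.0/1 (clear depth 1)
  + 0.0.0.0/0 (H3) depth=0
  Q 90.64.13.146: descend 010110100100 ; hops seen [H3,H1] ; pick H1
  + 90.64.132.0/24 (H3) depth=24
  + 64.0.0.0/3 (H2) depth=3
  Q 90.64.9.146: descend 0101101001000000 ; hops seen [H3,H2,H1] ; pick H1
  del 74.162.0.0/19 (clear depth 19)
  Q 90.64.132.0: descend 010110100100000010000100 ; hops seen [H3,H2,H1,H3] ; pick H3
  Q 64.0.31.40: descend 0100 ; hops seen [H3,H2] ; pick H2
  Q 64.0.1.143: descend 0100 ; hops seen [H3,H2] ; pick H2
  + 90.0.0.0/8 (H4) depth=8

== LOOKUPS ==
["H1","H1","H3","H2","H2"]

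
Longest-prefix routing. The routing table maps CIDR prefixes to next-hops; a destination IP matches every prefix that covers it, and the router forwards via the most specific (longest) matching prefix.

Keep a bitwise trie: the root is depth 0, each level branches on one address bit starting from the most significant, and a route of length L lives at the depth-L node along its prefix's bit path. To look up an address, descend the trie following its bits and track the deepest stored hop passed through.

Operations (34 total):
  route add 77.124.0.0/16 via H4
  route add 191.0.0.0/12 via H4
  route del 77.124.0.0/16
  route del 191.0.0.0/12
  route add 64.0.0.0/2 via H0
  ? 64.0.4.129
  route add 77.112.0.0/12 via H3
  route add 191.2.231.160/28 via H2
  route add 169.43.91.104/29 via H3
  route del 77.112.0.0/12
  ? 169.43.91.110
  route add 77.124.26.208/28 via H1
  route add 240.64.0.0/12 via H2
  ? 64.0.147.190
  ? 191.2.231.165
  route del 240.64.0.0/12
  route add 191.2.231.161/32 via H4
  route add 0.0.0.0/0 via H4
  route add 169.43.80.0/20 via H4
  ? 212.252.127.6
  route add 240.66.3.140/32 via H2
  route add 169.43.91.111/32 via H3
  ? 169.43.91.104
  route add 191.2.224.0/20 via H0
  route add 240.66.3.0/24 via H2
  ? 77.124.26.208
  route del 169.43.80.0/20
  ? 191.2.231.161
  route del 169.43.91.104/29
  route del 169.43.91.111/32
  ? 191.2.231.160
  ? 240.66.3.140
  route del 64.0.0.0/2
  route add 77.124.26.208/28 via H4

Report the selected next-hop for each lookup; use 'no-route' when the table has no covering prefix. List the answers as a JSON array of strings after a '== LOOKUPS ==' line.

Apply in order:
  + 77.124.0.0/16 (H4) depth=16
  + 191.0.0.0/12 (H4) depth=12
  - 77.124.0.0/16 clear@16
  - 191.0.0.0/12 clear@12
  + 64.0.0.0/2 (H0) depth=2
  ? 64.0.4.129  path d0:-→d1:-→d2:H0→d3:-→d4:-  best=H0
  + 77.112.0.0/12 (H3) depth=12
  + 191.2.231.160/28 (H2) depth=28
  + 169.43.91.104/29 (H3) depth=29
  - 77.112.0.0/12 clear@12
  ? 169.43.91.110  path d0:-→d1:-→d2:-→d3:-→d4:-→d5:-→d6:-→d7:-→d8:-→d9:-→d10:-→d11:-→d12:-→d13:-→d14:-→d15:-→d16:-→d17:-→d18:-→d19:-→d20:-→d21:-→d22:-→d23:-→d24:-→d25:-→d26:-→d27:-→d28:-→d29:H3  best=H3
  + 77.124.26.208/28 (H1) depth=28
  + 240.64.0.0/12 (H2) depth=12
  ? 64.0.147.190  path d0:-→d1:-→d2:H0→d3:-→d4:-  best=H0
  ? 191.2.231.165  path d0:-→d1:-→d2:-→d3:-→d4:-→d5:-→d6:-→d7:-→d8:-→d9:-→d10:-→d11:-→d12:-→d13:-→d14:-→d15:-→d16:-→d17:-→d18:-→d19:-→d20:-→d21:-→d22:-→d23:-→d24:-→d25:-→d26:-→d27:-→d28:H2  best=H2
  - 240.64.0.0/12 clear@12
  + 191.2.231.161/32 (H4) depth=32
  + 0.0.0.0/0 (H4) depth=0
  + 169.43.80.0/20 (H4) depth=20
  ? 212.252.127.6  path d0:H4→d1:-→d2:-  best=H4
  + 240.66.3.140/32 (H2) depth=32
  + 169.43.91.111/32 (H3) depth=32
  ? 169.43.91.104  path d0:H4→d1:-→d2:-→d3:-→d4:-→d5:-→d6:-→d7:-→d8:-→d9:-→d10:-→d11:-→d12:-→d13:-→d14:-→d15:-→d16:-→d17:-→d18:-→d19:-→d20:H4→d21:-→d22:-→d23:-→d24:-→d25:-→d26:-→d27:-→d28:-→d29:H3  best=H3
  + 191.2.224.0/20 (H0) depth=20
  + 240.66.3.0/24 (H2) depth=24
  ? 77.124.26.208  path d0:H4→d1:-→d2:H0→d3:-→d4:-→d5:-→d6:-→d7:-→d8:-→d9:-→d10:-→d11:-→d12:-→d13:-→d14:-→d15:-→d16:-→d17:-→d18:-→d19:-→d20:-→d21:-→d22:-→d23:-→d24:-→d25:-→d26:-→d27:-→d28:H1  best=H1
  - 169.43.80.0/20 clear@20
  ? 191.2.231.161  path d0:H4→d1:-→d2:-→d3:-→d4:-→d5:-→d6:-→d7:-→d8:-→d9:-→d10:-→d11:-→d12:-→d13:-→d14:-→d15:-→d16:-→d17:-→d18:-→d19:-→d20:H0→d21:-→d22:-→d23:-→d24:-→d25:-→d26:-→d27:-→d28:H2→d29:-→d30:-→d31:-→d32:H4  best=H4
  - 169.43.91.104/29 clear@29
  - 169.43.91.111/32 clear@32
  ? 191.2.231.160  path d0:H4→d1:-→d2:-→d3:-→d4:-→d5:-→d6:-→d7:-→d8:-→d9:-→d10:-→d11:-→d12:-→d13:-→d14:-→d15:-→d16:-→d17:-→d18:-→d19:-→d20:H0→d21:-→d22:-→d23:-→d24:-→d25:-→d26:-→d27:-→d28:H2→d29:-→d30:-→d31:-  best=H2
  ? 240.66.3.140  path d0:H4→d1:-→d2:-→d3:-→d4:-→d5:-→d6:-→d7:-→d8:-→d9:-→d10:-→d11:-→d12:-→d13:-→d14:-→d15:-→d16:-→d17:-→d18:-→d19:-→d20:-→d21:-→d22:-→d23:-→d24:H2→d25:-→d26:-→d27:-→d28:-→d29:-→d30:-→d31:-→d32:H2  best=H2
  - 64.0.0.0/2 clear@2
  + 77.124.26.208/28 (H4) depth=28

== LOOKUPS ==
["H0","H3","H0","H2","H4","H3","H1","H4","H2","H2"]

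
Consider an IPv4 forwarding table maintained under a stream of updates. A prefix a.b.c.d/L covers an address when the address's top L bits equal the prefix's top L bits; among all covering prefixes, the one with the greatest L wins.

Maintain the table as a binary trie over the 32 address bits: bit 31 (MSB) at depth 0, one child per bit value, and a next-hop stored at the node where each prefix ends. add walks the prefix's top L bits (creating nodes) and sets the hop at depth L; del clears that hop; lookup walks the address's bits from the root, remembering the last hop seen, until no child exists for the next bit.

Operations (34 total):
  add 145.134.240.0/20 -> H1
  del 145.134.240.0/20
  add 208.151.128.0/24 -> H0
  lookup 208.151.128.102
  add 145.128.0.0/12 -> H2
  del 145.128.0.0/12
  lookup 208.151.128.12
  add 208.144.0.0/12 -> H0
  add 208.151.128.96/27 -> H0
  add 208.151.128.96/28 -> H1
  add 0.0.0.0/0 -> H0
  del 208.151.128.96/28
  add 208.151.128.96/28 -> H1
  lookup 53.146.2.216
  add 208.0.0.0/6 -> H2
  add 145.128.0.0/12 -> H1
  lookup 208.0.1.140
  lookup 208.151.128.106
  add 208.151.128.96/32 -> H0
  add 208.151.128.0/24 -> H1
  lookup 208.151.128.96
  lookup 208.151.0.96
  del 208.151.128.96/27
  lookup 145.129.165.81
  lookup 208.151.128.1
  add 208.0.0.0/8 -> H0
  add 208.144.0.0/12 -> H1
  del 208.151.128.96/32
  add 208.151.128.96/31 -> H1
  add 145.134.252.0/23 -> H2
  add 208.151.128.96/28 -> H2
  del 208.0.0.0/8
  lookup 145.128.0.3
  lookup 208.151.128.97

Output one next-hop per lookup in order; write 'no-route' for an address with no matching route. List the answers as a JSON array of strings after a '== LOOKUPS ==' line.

Process each operation:
  + 145.134.240.0/20 (H1) depth=20
  - 145.134.240.0/20 clear@20
  + 208.151.128.0/24 (H0) depth=24
  lookup 208.151.128.102: bits 110100001001011110000000 walk d0:-→d1:-→d2:-→d3:-→d4:-→d5:-→d6:-→d7:-→d8:-→d9:-→d10:-→d11:-→d12:-→d13:-→d14:-→d15:-→d16:-→d17:-→d18:-→d19:-→d20:-→d21:-→d22:-→d23:-→d24:H0 -> H0
  + 145.128.0.0/12 (H2) depth=12
  - 145.128.0.0/12 clear@12
  lookup 208.151.128.12: bits 110100001001011110000000 walk d0:-→d1:-→d2:-→d3:-→d4:-→d5:-→d6:-→d7:-→d8:-→d9:-→d10:-→d11:-→d12:-→d13:-→d14:-→d15:-→d16:-→d17:-→d18:-→d19:-→d20:-→d21:-→d22:-→d23:-→d24:H0 -> H0
  + 208.144.0.0/12 (H0) depth=12
  + 208.151.128.96/27 (H0) depth=27
  + 208.151.128.96/28 (H1) depth=28
  + 0.0.0.0/0 (H0) depth=0
  - 208.151.128.96/28 clear@28
  + 208.151.128.96/28 (H1) depth=28
  lookup 53.146.2.216: bits ε walk d0:H0 -> H0
  + 208.0.0.0/6 (H2) depth=6
  + 145.128.0.0/12 (H1) depth=12
  lookup 208.0.1.140: bits 11010000 walk d0:H0→d1:-→d2:-→d3:-→d4:-→d5:-→d6:H2→d7:-→d8:- -> H2
  lookup 208.151.128.106: bits 1101000010010111100000000110 walk d0:H0→d1:-→d2:-→d3:-→d4:-→d5:-→d6:H2→d7:-→d8:-→d9:-→d10:-→d11:-→d12:H0→d13:-→d14:-→d15:-→d16:-→d17:-→d18:-→d19:-→d20:-→d21:-→d22:-→d23:-→d24:H0→d25:-→d26:-→d27:H0→d28:H1 -> H1
  + 208.151.128.96/32 (H0) depth=32
  + 208.151.128.0/24 (H1) depth=24
  lookup 208.151.128.96: bits 11010000100101111000000001100000 walk d0:H0→d1:-→d2:-→d3:-→d4:-→d5:-→d6:H2→d7:-→d8:-→d9:-→d10:-→d11:-→d12:H0→d13:-→d14:-→d15:-→d16:-→d17:-→d18:-→d19:-→d20:-→d21:-→d22:-→d23:-→d24:H1→d25:-→d26:-→d27:H0→d28:H1→d29:-→d30:-→d31:-→d32:H0 -> H0
  lookup 208.151.0.96: bits 1101000010010111 walk d0:H0→d1:-→d2:-→d3:-→d4:-→d5:-→d6:H2→d7:-→d8:-→d9:-→d10:-→d11:-→d12:H0→d13:-→d14:-→d15:-→d16:- -> H0
  - 208.151.128.96/27 clear@27
  lookup 145.129.165.81: bits 1001000110000 walk d0:H0→d1:-→d2:-→d3:-→d4:-→d5:-→d6:-→d7:-→d8:-→d9:-→d10:-→d11:-→d12:H1→d13:- -> H1
  lookup 208.151.128.1: bits 1101000010010111100000000 walk d0:H0→d1:-→d2:-→d3:-→d4:-→d5:-→d6:H2→d7:-→d8:-→d9:-→d10:-→d11:-→d12:H0→d13:-→d14:-→d15:-→d16:-→d17:-→d18:-→d19:-→d20:-→d21:-→d22:-→d23:-→d24:H1→d25:- -> H1
  + 208.0.0.0/8 (H0) depth=8
  + 208.144.0.0/12 (H1) depth=12
  - 208.151.128.96/32 clear@32
  + 208.151.128.96/31 (H1) depth=31
  + 145.134.252.0/23 (H2) depth=23
  + 208.151.128.96/28 (H2) depth=28
  - 208.0.0.0/8 clear@8
  lookup 145.128.0.3: bits 1001000110000 walk d0:H0→d1:-→d2:-→d3:-→d4:-→d5:-→d6:-→d7:-→d8:-→d9:-→d10:-→d11:-→d12:H1→d13:- -> H1
  lookup 208.151.128.97: bits 1101000010010111100000000110000 walk d0:H0→d1:-→d2:-→d3:-→d4:-→d5:-→d6:H2→d7:-→d8:-→d9:-→d10:-→d11:-→d12:H1→d13:-→d14:-→d15:-→d16:-→d17:-→d18:-→d19:-→d20:-→d21:-→d22:-→d23:-→d24:H1→d25:-→d26:-→d27:-→d28:H2→d29:-→d30:-→d31:H1 -> H1

== LOOKUPS ==
["H0","H0","H0","H2","H1","H0","H0","H1","H1","H1","H1"]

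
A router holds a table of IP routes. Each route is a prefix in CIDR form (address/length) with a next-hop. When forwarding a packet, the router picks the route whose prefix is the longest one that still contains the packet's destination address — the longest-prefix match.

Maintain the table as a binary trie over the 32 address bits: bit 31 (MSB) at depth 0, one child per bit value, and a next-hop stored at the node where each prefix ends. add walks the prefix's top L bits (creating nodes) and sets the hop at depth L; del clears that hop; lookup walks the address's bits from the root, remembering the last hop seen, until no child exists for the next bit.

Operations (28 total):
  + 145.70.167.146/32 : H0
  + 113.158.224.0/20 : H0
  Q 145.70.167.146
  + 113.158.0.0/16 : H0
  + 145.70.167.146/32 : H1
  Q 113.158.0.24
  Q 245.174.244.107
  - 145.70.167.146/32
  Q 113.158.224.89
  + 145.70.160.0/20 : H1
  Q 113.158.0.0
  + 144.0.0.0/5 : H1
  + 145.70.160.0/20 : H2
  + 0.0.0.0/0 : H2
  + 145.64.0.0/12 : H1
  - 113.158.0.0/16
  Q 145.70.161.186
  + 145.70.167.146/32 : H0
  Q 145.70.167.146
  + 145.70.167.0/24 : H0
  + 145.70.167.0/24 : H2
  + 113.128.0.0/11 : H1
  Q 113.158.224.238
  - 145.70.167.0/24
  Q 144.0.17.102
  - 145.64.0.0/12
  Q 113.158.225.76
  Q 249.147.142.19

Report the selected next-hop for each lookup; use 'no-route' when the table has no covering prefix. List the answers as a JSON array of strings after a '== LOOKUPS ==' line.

Trace:
  + 145.70.167.146/32 (H0) depth=32
  + 113.158.224.0/20 (H0) depth=20
  lookup 145.70.167.146: bits 10010001010001101010011110010010 walk d0:-→d1:-→d2:-→d3:-→d4:-→d5:-→d6:-→d7:-→d8:-→d9:-→d10:-→d11:-→d12:-→d13:-→d14:-→d15:-→d16:-→d17:-→d18:-→d19:-→d20:-→d21:-→d22:-→d23:-→d24:-→d25:-→d26:-→d27:-→d28:-→d29:-→d30:-→d31:-→d32:H0 -> H0
  + 113.158.0.0/16 (H0) depth=16
  + 145.70.167.146/32 (H1) depth=32
  lookup 113.158.0.24: bits 0111000110011110 walk d0:-→d1:-→d2:-→d3:-→d4:-→d5:-→d6:-→d7:-→d8:-→d9:-→d10:-→d11:-→d12:-→d13:-→d14:-→d15:-→d16:H0 -> H0
  lookup 245.174.244.107: bits 1 walk d0:-→d1:- -> no-route
  del 145.70.167.146/32 (clear depth 32)
  lookup 113.158.224.89: bits 01110001100111101110 walk d0:-→d1:-→d2:-→d3:-→d4:-→d5:-→d6:-→d7:-→d8:-→d9:-→d10:-→d11:-→d12:-→d13:-→d14:-→d15:-→d16:H0→d17:-→d18:-→d19:-→d20:H0 -> H0
  + 145.70.160.0/20 (H1) depth=20
  lookup 113.158.0.0: bits 0111000110011110 walk d0:-→d1:-→d2:-→d3:-→d4:-→d5:-→d6:-→d7:-→d8:-→d9:-→d10:-→d11:-→d12:-→d13:-→d14:-→d15:-→d16:H0 -> H0
  + 144.0.0.0/5 (H1) depth=5
  + 145.70.160.0/20 (H2) depth=20
  + 0.0.0.0/0 (H2) depth=0
  + 145.64.0.0/12 (H1) depth=12
  del 113.158.0.0/16 (clear depth 16)
  lookup 145.70.161.186: bits 100100010100011010100 walk d0:H2→d1:-→d2:-→d3:-→d4:-→d5:H1→d6:-→d7:-→d8:-→d9:-→d10:-→d11:-→d12:H1→d13:-→d14:-→d15:-→d16:-→d17:-→d18:-→d19:-→d20:H2→d21:- -> H2
  + 145.70.167.146/32 (H0) depth=32
  lookup 145.70.167.146: bits 10010001010001101010011110010010 walk d0:H2→d1:-→d2:-→d3:-→d4:-→d5:H1→d6:-→d7:-→d8:-→d9:-→d10:-→d11:-→d12:H1→d13:-→d14:-→d15:-→d16:-→d17:-→d18:-→d19:-→d20:H2→d21:-→d22:-→d23:-→d24:-→d25:-→d26:-→d27:-→d28:-→d29:-→d30:-→d31:-→d32:H0 -> H0
  + 145.70.167.0/24 (H0) depth=24
  + 145.70.167.0/24 (H2) depth=24
  + 113.128.0.0/11 (H1) depth=11
  lookup 113.158.224.238: bits 01110001100111101110 walk d0:H2→d1:-→d2:-→d3:-→d4:-→d5:-→d6:-→d7:-→d8:-→d9:-→d10:-→d11:H1→d12:-→d13:-→d14:-→d15:-→d16:-→d17:-→d18:-→d19:-→d20:H0 -> H0
  del 145.70.167.0/24 (clear depth 24)
  lookup 144.0.17.102: bits 1001000 walk d0:H2→d1:-→d2:-→d3:-→d4:-→d5:H1→d6:-→d7:- -> H1
  del 145.64.0.0/12 (clear depth 12)
  lookup 113.158.225.76: bits 01110001100111101110 walk d0:H2→d1:-→d2:-→d3:-→d4:-→d5:-→d6:-→d7:-→d8:-→d9:-→d10:-→d11:H1→d12:-→d13:-→d14:-→d15:-→d16:-→d17:-→d18:-→d19:-→d20:H0 -> H0
  lookup 249.147.142.19: bits 1 walk d0:H2→d1:- -> H2

== LOOKUPS ==
["H0","H0","no-route","H0","H0","H2","H0","H0","H1","H0","H2"]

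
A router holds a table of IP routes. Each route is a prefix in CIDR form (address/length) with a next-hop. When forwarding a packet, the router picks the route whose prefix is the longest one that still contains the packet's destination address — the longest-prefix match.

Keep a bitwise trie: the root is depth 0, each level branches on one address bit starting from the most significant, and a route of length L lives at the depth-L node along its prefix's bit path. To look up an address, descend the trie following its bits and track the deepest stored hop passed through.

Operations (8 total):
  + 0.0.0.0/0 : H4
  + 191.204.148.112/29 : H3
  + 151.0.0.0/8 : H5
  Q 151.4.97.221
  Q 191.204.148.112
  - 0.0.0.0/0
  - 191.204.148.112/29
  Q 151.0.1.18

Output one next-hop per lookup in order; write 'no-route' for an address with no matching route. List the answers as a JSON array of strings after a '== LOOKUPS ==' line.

Trace:
  add 0.0.0.0/0 -> H4 at depth 0
  add 191.204.148.112/29 -> H3 at depth 29
  add 151.0.0.0/8 -> H5 at depth 8
  ? 151.4.97.221  path d0:H4→d1:-→d2:-→d3:-→d4:-→d5:-→d6:-→d7:-→d8:H5  best=H5
  ? 191.204.148.112  path d0:H4→d1:-→d2:-→d3:-→d4:-→d5:-→d6:-→d7:-→d8:-→d9:-→d10:-→d11:-→d12:-→d13:-→d14:-→d15:-→d16:-→d17:-→d18:-→d19:-→d20:-→d21:-→d22:-→d23:-→d24:-→d25:-→d26:-→d27:-→d28:-→d29:H3  best=H3
  - 0.0.0.0/0 clear@0
  - 191.204.148.112/29 clear@29
  ? 151.0.1.18  path d0:-→d1:-→d2:-→d3:-→d4:-→d5:-→d6:-→d7:-→d8:H5  best=H5

== LOOKUPS ==
["H5","H3","H5"]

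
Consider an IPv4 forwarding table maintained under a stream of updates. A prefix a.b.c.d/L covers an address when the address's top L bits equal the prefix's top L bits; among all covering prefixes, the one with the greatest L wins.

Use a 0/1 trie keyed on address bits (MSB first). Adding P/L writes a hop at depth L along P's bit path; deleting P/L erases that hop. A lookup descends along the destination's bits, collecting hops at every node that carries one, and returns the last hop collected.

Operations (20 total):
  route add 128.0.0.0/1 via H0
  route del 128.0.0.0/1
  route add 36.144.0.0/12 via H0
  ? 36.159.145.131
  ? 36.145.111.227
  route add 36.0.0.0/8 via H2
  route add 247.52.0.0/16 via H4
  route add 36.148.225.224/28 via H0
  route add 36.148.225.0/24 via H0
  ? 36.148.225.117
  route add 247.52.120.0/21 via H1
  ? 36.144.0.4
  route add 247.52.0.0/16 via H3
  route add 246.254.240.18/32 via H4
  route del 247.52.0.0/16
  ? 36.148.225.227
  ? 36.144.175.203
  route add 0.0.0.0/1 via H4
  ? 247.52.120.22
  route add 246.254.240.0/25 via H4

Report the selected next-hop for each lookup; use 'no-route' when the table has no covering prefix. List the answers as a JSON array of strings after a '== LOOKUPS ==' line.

Trace:
  + 128.0.0.0/1 (H0) depth=1
  del 128.0.0.0/1 (clear depth 1)
  + 36.144.0.0/12 (H0) depth=12
  ? 36.159.145.131  path d0:-→d1:-→d2:-→d3:-→d4:-→d5:-→d6:-→d7:-→d8:-→d9:-→d10:-→d11:-→d12:H0  best=H0
  ? 36.145.111.227  path d0:-→d1:-→d2:-→d3:-→d4:-→d5:-→d6:-→d7:-→d8:-→d9:-→d10:-→d11:-→d12:H0  best=H0
  + 36.0.0.0/8 (H2) depth=8
  + 247.52.0.0/16 (H4) depth=16
  + 36.148.225.224/28 (H0) depth=28
  + 36.148.225.0/24 (H0) depth=24
  ? 36.148.225.117  path d0:-→d1:-→d2:-→d3:-→d4:-→d5:-→d6:-→d7:-→d8:H2→d9:-→d10:-→d11:-→d12:H0→d13:-→d14:-→d15:-→d16:-→d17:-→d18:-→d19:-→d20:-→d21:-→d22:-→d23:-→d24:H0  best=H0
  + 247.52.120.0/21 (H1) depth=21
  ? 36.144.0.4  path d0:-→d1:-→d2:-→d3:-→d4:-→d5:-→d6:-→d7:-→d8:H2→d9:-→d10:-→d11:-→d12:H0→d13:-  best=H0
  + 247.52.0.0/16 (H3) depth=16
  + 246.254.240.18/32 (H4) depth=32
  del 247.52.0.0/16 (clear depth 16)
  ? 36.148.225.227  path d0:-→d1:-→d2:-→d3:-→d4:-→d5:-→d6:-→d7:-→d8:H2→d9:-→d10:-→d11:-→d12:H0→d13:-→d14:-→d15:-→d16:-→d17:-→d18:-→d19:-→d20:-→d21:-→d22:-→d23:-→d24:H0→d25:-→d26:-→d27:-→d28:H0  best=H0
  ? 36.144.175.203  path d0:-→d1:-→d2:-→d3:-→d4:-→d5:-→d6:-→d7:-→d8:H2→d9:-→d10:-→d11:-→d12:H0→d13:-  best=H0
  + 0.0.0.0/1 (H4) depth=1
  ? 247.52.120.22  path d0:-→d1:-→d2:-→d3:-→d4:-→d5:-→d6:-→d7:-→d8:-→d9:-→d10:-→d11:-→d12:-→d13:-→d14:-→d15:-→d16:-→d17:-→d18:-→d19:-→d20:-→d21:H1  best=H1
  + 246.254.240.0/25 (H4) depth=25

== LOOKUPS ==
["H0","H0","H0","H0","H0","H0","H1"]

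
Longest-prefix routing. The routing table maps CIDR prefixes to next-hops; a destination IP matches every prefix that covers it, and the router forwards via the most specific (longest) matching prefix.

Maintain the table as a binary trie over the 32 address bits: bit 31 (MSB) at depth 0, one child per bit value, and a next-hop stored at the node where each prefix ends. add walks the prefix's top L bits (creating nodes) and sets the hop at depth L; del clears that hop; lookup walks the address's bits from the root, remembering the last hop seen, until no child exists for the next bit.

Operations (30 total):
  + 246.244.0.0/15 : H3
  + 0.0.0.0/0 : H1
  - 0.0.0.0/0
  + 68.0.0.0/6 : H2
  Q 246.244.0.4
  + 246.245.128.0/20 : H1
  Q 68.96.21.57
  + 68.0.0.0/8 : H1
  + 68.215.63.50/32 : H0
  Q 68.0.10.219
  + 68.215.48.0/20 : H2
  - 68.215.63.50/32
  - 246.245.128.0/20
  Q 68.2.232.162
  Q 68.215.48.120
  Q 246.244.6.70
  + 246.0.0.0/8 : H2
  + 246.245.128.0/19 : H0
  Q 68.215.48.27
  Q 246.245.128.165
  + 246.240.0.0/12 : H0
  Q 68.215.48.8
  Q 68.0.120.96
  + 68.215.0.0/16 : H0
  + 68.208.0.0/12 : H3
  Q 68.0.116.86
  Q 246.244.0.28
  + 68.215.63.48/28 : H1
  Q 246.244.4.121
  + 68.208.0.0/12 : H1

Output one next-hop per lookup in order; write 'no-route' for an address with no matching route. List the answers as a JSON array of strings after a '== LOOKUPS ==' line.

Trace:
  + 246.244.0.0/15 (H3) depth=15
  + 0.0.0.0/0 (H1) depth=0
  del 0.0.0.0/0 (clear depth 0)
  + 68.0.0.0/6 (H2) depth=6
  Q 246.244.0.4: descend 111101101111010 ; hops seen [H3] ; pick H3
  + 246.245.128.0/20 (H1) depth=20
  Q 68.96.21.57: descend 010001 ; hops seen [H2] ; pick H2
  + 68.0.0.0/8 (H1) depth=8
  + 68.215.63.50/32 (H0) depth=32
  Q 68.0.10.219: descend 01000100 ; hops seen [H2,H1] ; pick H1
  + 68.215.48.0/20 (H2) depth=20
  del 68.215.63.50/32 (clear depth 32)
  del 246.245.128.0/20 (clear depth 20)
  Q 68.2.232.162: descend 01000100 ; hops seen [H2,H1] ; pick H1
  Q 68.215.48.120: descend 01000100110101110011 ; hops seen [H2,H1,H2] ; pick H2
  Q 246.244.6.70: descend 111101101111010 ; hops seen [H3] ; pick H3
  + 246.0.0.0/8 (H2) depth=8
  + 246.245.128.0/19 (H0) depth=19
  Q 68.215.48.27: descend 01000100110101110011 ; hops seen [H2,H1,H2] ; pick H2
  Q 246.245.128.165: descend 11110110111101011000 ; hops seen [H2,H3,H0] ; pick H0
  + 246.240.0.0/12 (H0) depth=12
  Q 68.215.48.8: descend 01000100110101110011 ; hops seen [H2,H1,H2] ; pick H2
  Q 68.0.120.96: descend 01000100 ; hops seen [H2,H1] ; pick H1
  + 68.215.0.0/16 (H0) depth=16
  + 68.208.0.0/12 (H3) depth=12
  Q 68.0.116.86: descend 01000100 ; hops seen [H2,H1] ; pick H1
  Q 246.244.0.28: descend 111101101111010 ; hops seen [H2,H0,H3] ; pick H3
  + 68.215.63.48/28 (H1) depth=28
  Q 246.244.4.121: descend 111101101111010 ; hops seen [H2,H0,H3] ; pick H3
  + 68.208.0.0/12 (H1) depth=12

== LOOKUPS ==
["H3","H2","H1","H1","H2","H3","H2","H0","H2","H1","H1","H3","H3"]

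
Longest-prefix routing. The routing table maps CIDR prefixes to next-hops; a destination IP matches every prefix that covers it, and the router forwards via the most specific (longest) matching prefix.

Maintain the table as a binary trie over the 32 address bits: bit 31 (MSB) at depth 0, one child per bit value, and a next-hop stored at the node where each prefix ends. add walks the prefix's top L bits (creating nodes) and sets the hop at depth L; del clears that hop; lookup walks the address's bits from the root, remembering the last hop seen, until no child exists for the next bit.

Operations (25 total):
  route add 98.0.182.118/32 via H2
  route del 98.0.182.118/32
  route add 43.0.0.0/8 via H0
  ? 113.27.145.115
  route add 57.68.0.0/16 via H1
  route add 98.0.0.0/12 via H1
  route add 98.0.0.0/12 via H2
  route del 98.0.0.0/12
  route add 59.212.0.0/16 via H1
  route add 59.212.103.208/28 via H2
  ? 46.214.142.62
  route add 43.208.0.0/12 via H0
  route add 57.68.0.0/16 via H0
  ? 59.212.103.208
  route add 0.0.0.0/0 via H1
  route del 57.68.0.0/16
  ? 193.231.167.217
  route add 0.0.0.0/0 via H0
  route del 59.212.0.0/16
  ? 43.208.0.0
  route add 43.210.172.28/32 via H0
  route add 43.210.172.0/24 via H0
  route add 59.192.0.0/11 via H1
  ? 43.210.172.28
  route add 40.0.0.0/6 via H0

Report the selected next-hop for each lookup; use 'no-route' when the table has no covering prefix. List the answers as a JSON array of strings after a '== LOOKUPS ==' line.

Process each operation:
  + 98.0.182.118/32 (H2) depth=32
  - 98.0.182.118/32 clear@32
  + 43.0.0.0/8 (H0) depth=8
  ? 113.27.145.115  path d0:-→d1:-→d2:-→d3:-  best=no-route
  + 57.68.0.0/16 (H1) depth=16
  + 98.0.0.0/12 (H1) depth=12
  + 98.0.0.0/12 (H2) depth=12
  - 98.0.0.0/12 clear@12
  + 59.212.0.0/16 (H1) depth=16
  + 59.212.103.208/28 (H2) depth=28
  ? 46.214.142.62  path d0:-→d1:-→d2:-→d3:-→d4:-→d5:-  best=no-route
  + 43.208.0.0/12 (H0) depth=12
  + 57.68.0.0/16 (H0) depth=16
  ? 59.212.103.208  path d0:-→d1:-→d2:-→d3:-→d4:-→d5:-→d6:-→d7:-→d8:-→d9:-→d10:-→d11:-→d12:-→d13:-→d14:-→d15:-→d16:H1→d17:-→d18:-→d19:-→d20:-→d21:-→d22:-→d23:-→d24:-→d25:-→d26:-→d27:-→d28:H2  best=H2
  + 0.0.0.0/0 (H1) depth=0
  - 57.68.0.0/16 clear@16
  ? 193.231.167.217  path d0:H1  best=H1
  + 0.0.0.0/0 (H0) depth=0
  - 59.212.0.0/16 clear@16
  ? 43.208.0.0  path d0:H0→d1:-→d2:-→d3:-→d4:-→d5:-→d6:-→d7:-→d8:H0→d9:-→d10:-→d11:-→d12:H0  best=H0
  + 43.210.172.28/32 (H0) depth=32
  + 43.210.172.0/24 (H0) depth=24
  + 59.192.0.0/11 (H1) depth=11
  ? 43.210.172.28  path d0:H0→d1:-→d2:-→d3:-→d4:-→d5:-→d6:-→d7:-→d8:H0→d9:-→d10:-→d11:-→d12:H0→d13:-→d14:-→d15:-→d16:-→d17:-→d18:-→d19:-→d20:-→d21:-→d22:-→d23:-→d24:H0→d25:-→d26:-→d27:-→d28:-→d29:-→d30:-→d31:-→d32:H0  best=H0
  + 40.0.0.0/6 (H0) depth=6

== LOOKUPS ==
["no-route","no-route","H2","H1","H0","H0"]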